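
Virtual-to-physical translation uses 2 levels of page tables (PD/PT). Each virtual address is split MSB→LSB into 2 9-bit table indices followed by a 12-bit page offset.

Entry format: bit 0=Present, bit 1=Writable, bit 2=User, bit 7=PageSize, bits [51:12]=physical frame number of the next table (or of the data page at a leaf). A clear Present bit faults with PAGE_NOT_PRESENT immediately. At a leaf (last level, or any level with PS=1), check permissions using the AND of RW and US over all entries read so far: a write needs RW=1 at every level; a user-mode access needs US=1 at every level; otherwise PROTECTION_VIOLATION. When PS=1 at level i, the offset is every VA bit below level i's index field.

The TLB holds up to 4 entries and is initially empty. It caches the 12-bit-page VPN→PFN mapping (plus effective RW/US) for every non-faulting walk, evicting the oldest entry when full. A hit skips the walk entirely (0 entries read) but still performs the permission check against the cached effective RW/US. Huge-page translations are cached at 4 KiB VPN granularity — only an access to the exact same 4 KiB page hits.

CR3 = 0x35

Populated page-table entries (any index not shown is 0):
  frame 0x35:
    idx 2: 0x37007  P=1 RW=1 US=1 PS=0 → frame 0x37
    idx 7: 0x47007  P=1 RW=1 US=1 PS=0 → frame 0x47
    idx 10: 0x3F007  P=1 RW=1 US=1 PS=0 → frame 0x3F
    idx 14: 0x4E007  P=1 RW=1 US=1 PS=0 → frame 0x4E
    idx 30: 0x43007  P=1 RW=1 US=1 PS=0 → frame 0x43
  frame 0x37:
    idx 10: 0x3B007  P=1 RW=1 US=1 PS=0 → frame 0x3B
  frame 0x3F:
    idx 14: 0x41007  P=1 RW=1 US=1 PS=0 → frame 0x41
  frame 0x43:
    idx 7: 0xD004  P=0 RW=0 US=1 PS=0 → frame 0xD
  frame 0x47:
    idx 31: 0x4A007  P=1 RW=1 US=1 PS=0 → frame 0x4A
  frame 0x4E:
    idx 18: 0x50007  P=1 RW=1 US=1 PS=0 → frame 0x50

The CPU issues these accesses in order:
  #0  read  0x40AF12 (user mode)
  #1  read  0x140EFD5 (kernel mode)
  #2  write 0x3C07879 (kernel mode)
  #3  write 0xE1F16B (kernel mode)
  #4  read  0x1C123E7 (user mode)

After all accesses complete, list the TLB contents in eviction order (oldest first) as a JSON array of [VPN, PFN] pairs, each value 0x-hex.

Trace:
#0 VA=0x40AF12 (r,user):
  [0] read 0x35 idx=2: raw=0x37007 flags P=1 W=1 U=1 S=0
  [1] read 0x37 idx=10: raw=0x3B007 flags P=1 W=1 U=1 S=0
  ✓ 0x3BF12  — 2 lookups
#1 VA=0x140EFD5 (r,kernel):
  [0] read 0x35 idx=10: raw=0x3F007 flags P=1 W=1 U=1 S=0
  [1] read 0x3F idx=14: raw=0x41007 flags P=1 W=1 U=1 S=0
  ✓ 0x41FD5  — 2 lookups
#2 VA=0x3C07879 (w,kernel):
  [0] read 0x35 idx=30: raw=0x43007 flags P=1 W=1 U=1 S=0
  [1] read 0x43 idx=7: raw=0xD004 flags P=0 W=0 U=1 S=0
  ⇒ fault: PAGE_NOT_PRESENT  — 2 lookups
#3 VA=0xE1F16B (w,kernel):
  [0] read 0x35 idx=7: raw=0x47007 flags P=1 W=1 U=1 S=0
  [1] read 0x47 idx=31: raw=0x4A007 flags P=1 W=1 U=1 S=0
  ✓ 0x4A16B  — 2 lookups
#4 VA=0x1C123E7 (r,user):
  [0] read 0x35 idx=14: raw=0x4E007 flags P=1 W=1 U=1 S=0
  [1] read 0x4E idx=18: raw=0x50007 flags P=1 W=1 U=1 S=0
  ✓ 0x503E7  — 2 lookups

TLB: [["0x40A", "0x3B"], ["0x140E", "0x41"], ["0xE1F", "0x4A"], ["0x1C12", "0x50"]]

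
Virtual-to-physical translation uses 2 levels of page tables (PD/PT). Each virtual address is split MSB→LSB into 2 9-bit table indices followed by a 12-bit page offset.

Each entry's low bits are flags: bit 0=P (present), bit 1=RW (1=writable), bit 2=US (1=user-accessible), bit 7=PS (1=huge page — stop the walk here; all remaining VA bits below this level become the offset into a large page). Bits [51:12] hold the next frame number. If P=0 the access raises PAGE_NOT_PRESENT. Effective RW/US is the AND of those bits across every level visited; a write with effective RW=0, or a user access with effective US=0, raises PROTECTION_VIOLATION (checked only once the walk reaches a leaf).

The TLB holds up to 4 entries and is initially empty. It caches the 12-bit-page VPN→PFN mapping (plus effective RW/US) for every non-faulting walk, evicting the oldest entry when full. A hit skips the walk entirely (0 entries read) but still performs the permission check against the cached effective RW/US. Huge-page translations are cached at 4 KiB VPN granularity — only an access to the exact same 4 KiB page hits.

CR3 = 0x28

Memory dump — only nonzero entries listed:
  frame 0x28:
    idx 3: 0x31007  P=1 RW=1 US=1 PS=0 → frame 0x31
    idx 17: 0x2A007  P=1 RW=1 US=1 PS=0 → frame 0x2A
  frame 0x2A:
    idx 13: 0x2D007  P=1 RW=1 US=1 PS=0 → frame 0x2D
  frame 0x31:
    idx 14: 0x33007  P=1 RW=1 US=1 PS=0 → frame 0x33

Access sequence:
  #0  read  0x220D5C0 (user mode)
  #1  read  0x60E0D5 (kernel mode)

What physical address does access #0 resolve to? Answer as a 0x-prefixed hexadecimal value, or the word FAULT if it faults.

Per-access translation:
#0 VA=0x220D5C0 (r,user):
  L0 @0x28[17] → 0x2A007  P=1,RW=1,US=1,PS=0
  L1 @0x2A[13] → 0x2D007  P=1,RW=1,US=1,PS=0
  ⇒ phys 0x2D5C0  [2 reads]
#1 VA=0x60E0D5 (r,kernel):
  L0 @0x28[3] → 0x31007  P=1,RW=1,US=1,PS=0
  L1 @0x31[14] → 0x33007  P=1,RW=1,US=1,PS=0
  ⇒ phys 0x330D5  [2 reads]

Access #0 PA: 0x2D5C0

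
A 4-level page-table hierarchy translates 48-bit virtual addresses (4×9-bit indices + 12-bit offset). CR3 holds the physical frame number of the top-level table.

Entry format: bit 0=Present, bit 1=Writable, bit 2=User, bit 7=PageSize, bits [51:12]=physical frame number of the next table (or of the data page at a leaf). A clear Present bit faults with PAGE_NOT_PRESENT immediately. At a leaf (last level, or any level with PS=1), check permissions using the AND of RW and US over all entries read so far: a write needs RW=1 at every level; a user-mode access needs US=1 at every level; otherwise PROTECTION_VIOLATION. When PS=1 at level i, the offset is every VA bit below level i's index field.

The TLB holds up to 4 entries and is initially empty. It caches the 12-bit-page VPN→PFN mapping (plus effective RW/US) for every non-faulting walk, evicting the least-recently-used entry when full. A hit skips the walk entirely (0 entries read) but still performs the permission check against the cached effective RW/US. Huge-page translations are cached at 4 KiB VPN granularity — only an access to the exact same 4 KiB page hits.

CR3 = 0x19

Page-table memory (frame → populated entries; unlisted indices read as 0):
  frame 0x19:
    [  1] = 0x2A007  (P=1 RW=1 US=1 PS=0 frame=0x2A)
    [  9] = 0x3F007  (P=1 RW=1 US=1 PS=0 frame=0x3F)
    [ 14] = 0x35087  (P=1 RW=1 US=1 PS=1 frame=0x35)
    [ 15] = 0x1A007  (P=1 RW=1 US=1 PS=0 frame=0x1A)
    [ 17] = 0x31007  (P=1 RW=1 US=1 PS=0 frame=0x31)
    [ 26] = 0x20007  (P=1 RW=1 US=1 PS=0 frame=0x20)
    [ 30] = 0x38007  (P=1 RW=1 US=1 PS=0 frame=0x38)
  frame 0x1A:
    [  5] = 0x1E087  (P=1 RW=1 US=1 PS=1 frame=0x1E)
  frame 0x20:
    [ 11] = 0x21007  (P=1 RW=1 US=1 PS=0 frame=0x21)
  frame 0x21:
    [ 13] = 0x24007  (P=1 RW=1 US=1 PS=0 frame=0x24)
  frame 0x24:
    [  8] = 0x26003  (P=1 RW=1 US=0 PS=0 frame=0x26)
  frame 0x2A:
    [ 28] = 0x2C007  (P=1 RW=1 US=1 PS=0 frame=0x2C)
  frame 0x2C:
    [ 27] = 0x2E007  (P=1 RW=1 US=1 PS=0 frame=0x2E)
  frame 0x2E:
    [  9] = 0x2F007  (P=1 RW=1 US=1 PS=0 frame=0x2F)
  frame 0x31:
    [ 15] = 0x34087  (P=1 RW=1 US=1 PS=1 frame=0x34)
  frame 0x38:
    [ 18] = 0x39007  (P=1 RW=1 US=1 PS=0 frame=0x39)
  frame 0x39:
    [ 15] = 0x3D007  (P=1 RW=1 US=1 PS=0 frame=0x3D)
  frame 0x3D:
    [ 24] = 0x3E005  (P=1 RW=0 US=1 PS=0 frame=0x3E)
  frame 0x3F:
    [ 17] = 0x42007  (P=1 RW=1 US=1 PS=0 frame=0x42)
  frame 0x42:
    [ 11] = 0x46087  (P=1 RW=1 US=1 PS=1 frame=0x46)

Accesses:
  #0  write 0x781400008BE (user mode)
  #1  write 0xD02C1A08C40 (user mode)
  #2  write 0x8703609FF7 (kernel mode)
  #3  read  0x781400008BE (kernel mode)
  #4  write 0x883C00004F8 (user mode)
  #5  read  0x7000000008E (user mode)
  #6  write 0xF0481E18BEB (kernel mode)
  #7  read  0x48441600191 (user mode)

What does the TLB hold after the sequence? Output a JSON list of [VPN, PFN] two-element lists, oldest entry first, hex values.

Walk each access:
#0 VA=0x781400008BE (w,user):
  [0] read 0x19 idx=15: raw=0x1A007 flags P=1 W=1 U=1 S=0
  [1] read 0x1A idx=5: raw=0x1E087 flags P=1 W=1 U=1 S=1
  ⇒ phys 0x1E8BE (huge @L1)  [2 reads]
#1 VA=0xD02C1A08C40 (w,user):
  [0] read 0x19 idx=26: raw=0x20007 flags P=1 W=1 U=1 S=0
  [1] read 0x20 idx=11: raw=0x21007 flags P=1 W=1 U=1 S=0
  [2] read 0x21 idx=13: raw=0x24007 flags P=1 W=1 U=1 S=0
  [3] read 0x24 idx=8: raw=0x26003 flags P=1 W=1 U=0 S=0
  → PROTECTION_VIOLATION  (4 entries read)
#2 VA=0x8703609FF7 (w,kernel):
  [0] read 0x19 idx=1: raw=0x2A007 flags P=1 W=1 U=1 S=0
  [1] read 0x2A idx=28: raw=0x2C007 flags P=1 W=1 U=1 S=0
  [2] read 0x2C idx=27: raw=0x2E007 flags P=1 W=1 U=1 S=0
  [3] read 0x2E idx=9: raw=0x2F007 flags P=1 W=1 U=1 S=0
  ⇒ phys 0x2FFF7  [4 reads]
#3 VA=0x781400008BE (r,kernel):
  TLB hit vpn=0x78140000 → PA=0x1E8BE
#4 VA=0x883C00004F8 (w,user):
  [0] read 0x19 idx=17: raw=0x31007 flags P=1 W=1 U=1 S=0
  [1] read 0x31 idx=15: raw=0x34087 flags P=1 W=1 U=1 S=1
  ⇒ phys 0x344F8 (huge @L1)  [2 reads]
#5 VA=0x7000000008E (r,user):
  [0] read 0x19 idx=14: raw=0x35087 flags P=1 W=1 U=1 S=1
  ⇒ phys 0x3508E (huge @L0)  [1 reads]
#6 VA=0xF0481E18BEB (w,kernel):
  [0] read 0x19 idx=30: raw=0x38007 flags P=1 W=1 U=1 S=0
  [1] read 0x38 idx=18: raw=0x39007 flags P=1 W=1 U=1 S=0
  [2] read 0x39 idx=15: raw=0x3D007 flags P=1 W=1 U=1 S=0
  [3] read 0x3D idx=24: raw=0x3E005 flags P=1 W=0 U=1 S=0
  → PROTECTION_VIOLATION  (4 entries read)
#7 VA=0x48441600191 (r,user):
  [0] read 0x19 idx=9: raw=0x3F007 flags P=1 W=1 U=1 S=0
  [1] read 0x3F idx=17: raw=0x42007 flags P=1 W=1 U=1 S=0
  [2] read 0x42 idx=11: raw=0x46087 flags P=1 W=1 U=1 S=1
  ⇒ phys 0x46191 (huge @L2)  [3 reads]

TLB: [["0x78140000", "0x1E"], ["0x883C0000", "0x34"], ["0x70000000", "0x35"], ["0x48441600", "0x46"]]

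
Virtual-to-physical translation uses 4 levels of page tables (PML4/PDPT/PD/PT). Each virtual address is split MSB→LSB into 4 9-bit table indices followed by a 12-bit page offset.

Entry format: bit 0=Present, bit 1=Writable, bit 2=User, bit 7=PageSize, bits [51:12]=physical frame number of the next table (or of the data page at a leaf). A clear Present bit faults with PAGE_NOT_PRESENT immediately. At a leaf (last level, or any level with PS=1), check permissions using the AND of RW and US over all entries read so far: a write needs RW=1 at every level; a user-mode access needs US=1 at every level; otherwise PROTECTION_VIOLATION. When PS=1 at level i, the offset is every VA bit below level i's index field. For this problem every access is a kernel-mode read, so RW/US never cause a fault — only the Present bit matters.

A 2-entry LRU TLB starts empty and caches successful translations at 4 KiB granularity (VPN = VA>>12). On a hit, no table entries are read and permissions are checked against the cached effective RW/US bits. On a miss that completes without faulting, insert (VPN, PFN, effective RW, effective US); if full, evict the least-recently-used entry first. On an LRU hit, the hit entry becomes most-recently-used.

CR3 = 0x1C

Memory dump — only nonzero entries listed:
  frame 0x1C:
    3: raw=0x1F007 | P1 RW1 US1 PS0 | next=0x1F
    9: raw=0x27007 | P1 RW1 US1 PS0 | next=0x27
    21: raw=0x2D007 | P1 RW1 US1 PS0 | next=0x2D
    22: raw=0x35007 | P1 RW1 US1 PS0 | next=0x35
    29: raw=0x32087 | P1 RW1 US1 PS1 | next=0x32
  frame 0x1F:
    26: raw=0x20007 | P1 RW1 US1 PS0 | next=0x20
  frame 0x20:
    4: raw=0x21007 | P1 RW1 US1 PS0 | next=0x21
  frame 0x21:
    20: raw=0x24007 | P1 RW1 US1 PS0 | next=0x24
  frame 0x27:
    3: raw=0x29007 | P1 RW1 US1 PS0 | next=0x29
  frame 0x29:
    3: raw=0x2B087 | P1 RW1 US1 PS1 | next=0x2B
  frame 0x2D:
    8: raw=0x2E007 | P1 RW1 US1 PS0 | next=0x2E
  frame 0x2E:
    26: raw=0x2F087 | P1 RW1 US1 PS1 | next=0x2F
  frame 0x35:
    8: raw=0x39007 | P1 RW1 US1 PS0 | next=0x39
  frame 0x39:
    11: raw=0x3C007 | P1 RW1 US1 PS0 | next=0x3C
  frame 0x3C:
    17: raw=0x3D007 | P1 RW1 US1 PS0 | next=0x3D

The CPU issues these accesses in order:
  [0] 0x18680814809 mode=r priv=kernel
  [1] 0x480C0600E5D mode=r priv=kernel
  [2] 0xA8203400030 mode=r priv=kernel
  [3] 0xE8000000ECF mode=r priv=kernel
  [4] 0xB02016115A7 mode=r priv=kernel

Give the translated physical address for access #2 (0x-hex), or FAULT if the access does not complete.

Per-access translation:
#0 VA=0x18680814809 (r,kernel):
  L0: frame=0x1C idx=3 entry=0x1F007 [P=1 RW=1 US=1 PS=0]
  L1: frame=0x1F idx=26 entry=0x20007 [P=1 RW=1 US=1 PS=0]
  L2: frame=0x20 idx=4 entry=0x21007 [P=1 RW=1 US=1 PS=0]
  L3: frame=0x21 idx=20 entry=0x24007 [P=1 RW=1 US=1 PS=0]
  ⇒ phys 0x24809  [4 reads]
#1 VA=0x480C0600E5D (r,kernel):
  L0: frame=0x1C idx=9 entry=0x27007 [P=1 RW=1 US=1 PS=0]
  L1: frame=0x27 idx=3 entry=0x29007 [P=1 RW=1 US=1 PS=0]
  L2: frame=0x29 idx=3 entry=0x2B087 [P=1 RW=1 US=1 PS=1]
  ⇒ phys 0x2BE5D (huge @L2)  [3 reads]
#2 VA=0xA8203400030 (r,kernel):
  L0: frame=0x1C idx=21 entry=0x2D007 [P=1 RW=1 US=1 PS=0]
  L1: frame=0x2D idx=8 entry=0x2E007 [P=1 RW=1 US=1 PS=0]
  L2: frame=0x2E idx=26 entry=0x2F087 [P=1 RW=1 US=1 PS=1]
  ⇒ phys 0x2F030 (huge @L2)  [3 reads]
#3 VA=0xE8000000ECF (r,kernel):
  L0: frame=0x1C idx=29 entry=0x32087 [P=1 RW=1 US=1 PS=1]
  ⇒ phys 0x32ECF (huge @L0)  [1 reads]
#4 VA=0xB02016115A7 (r,kernel):
  L0: frame=0x1C idx=22 entry=0x35007 [P=1 RW=1 US=1 PS=0]
  L1: frame=0x35 idx=8 entry=0x39007 [P=1 RW=1 US=1 PS=0]
  L2: frame=0x39 idx=11 entry=0x3C007 [P=1 RW=1 US=1 PS=0]
  L3: frame=0x3C idx=17 entry=0x3D007 [P=1 RW=1 US=1 PS=0]
  ⇒ phys 0x3D5A7  [4 reads]

Access #2 PA: 0x2F030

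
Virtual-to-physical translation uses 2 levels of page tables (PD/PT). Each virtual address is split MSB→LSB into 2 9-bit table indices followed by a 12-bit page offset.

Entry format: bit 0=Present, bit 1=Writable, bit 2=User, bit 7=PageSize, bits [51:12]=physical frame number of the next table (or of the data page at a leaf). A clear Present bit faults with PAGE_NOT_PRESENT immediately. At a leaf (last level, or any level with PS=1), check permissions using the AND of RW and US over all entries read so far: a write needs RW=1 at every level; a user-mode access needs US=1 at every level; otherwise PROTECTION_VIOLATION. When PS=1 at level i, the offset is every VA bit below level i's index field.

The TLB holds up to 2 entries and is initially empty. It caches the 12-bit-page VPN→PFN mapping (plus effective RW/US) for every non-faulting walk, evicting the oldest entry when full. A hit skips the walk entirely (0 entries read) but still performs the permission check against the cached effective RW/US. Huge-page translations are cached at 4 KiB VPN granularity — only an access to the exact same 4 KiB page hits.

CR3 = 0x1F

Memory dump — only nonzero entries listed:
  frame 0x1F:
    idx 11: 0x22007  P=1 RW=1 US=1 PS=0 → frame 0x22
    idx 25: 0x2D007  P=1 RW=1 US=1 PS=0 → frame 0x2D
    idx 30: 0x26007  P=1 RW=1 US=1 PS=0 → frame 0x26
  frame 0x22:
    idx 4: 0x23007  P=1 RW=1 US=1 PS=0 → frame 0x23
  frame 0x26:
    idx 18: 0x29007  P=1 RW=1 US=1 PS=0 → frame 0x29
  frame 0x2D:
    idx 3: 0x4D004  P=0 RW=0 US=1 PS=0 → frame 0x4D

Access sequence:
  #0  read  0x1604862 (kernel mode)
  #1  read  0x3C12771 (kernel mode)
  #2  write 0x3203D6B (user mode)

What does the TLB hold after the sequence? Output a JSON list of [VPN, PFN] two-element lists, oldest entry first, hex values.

Trace:
#0 VA=0x1604862 (r,kernel):
  L0: frame=0x1F idx=11 entry=0x22007 [P=1 RW=1 US=1 PS=0]
  L1: frame=0x22 idx=4 entry=0x23007 [P=1 RW=1 US=1 PS=0]
  ✓ 0x23862  — 2 lookups
#1 VA=0x3C12771 (r,kernel):
  L0: frame=0x1F idx=30 entry=0x26007 [P=1 RW=1 US=1 PS=0]
  L1: frame=0x26 idx=18 entry=0x29007 [P=1 RW=1 US=1 PS=0]
  ✓ 0x29771  — 2 lookups
#2 VA=0x3203D6B (w,user):
  L0: frame=0x1F idx=25 entry=0x2D007 [P=1 RW=1 US=1 PS=0]
  L1: frame=0x2D idx=3 entry=0x4D004 [P=0 RW=0 US=1 PS=0]
  → PAGE_NOT_PRESENT  (2 entries read)

TLB: [["0x1604", "0x23"], ["0x3C12", "0x29"]]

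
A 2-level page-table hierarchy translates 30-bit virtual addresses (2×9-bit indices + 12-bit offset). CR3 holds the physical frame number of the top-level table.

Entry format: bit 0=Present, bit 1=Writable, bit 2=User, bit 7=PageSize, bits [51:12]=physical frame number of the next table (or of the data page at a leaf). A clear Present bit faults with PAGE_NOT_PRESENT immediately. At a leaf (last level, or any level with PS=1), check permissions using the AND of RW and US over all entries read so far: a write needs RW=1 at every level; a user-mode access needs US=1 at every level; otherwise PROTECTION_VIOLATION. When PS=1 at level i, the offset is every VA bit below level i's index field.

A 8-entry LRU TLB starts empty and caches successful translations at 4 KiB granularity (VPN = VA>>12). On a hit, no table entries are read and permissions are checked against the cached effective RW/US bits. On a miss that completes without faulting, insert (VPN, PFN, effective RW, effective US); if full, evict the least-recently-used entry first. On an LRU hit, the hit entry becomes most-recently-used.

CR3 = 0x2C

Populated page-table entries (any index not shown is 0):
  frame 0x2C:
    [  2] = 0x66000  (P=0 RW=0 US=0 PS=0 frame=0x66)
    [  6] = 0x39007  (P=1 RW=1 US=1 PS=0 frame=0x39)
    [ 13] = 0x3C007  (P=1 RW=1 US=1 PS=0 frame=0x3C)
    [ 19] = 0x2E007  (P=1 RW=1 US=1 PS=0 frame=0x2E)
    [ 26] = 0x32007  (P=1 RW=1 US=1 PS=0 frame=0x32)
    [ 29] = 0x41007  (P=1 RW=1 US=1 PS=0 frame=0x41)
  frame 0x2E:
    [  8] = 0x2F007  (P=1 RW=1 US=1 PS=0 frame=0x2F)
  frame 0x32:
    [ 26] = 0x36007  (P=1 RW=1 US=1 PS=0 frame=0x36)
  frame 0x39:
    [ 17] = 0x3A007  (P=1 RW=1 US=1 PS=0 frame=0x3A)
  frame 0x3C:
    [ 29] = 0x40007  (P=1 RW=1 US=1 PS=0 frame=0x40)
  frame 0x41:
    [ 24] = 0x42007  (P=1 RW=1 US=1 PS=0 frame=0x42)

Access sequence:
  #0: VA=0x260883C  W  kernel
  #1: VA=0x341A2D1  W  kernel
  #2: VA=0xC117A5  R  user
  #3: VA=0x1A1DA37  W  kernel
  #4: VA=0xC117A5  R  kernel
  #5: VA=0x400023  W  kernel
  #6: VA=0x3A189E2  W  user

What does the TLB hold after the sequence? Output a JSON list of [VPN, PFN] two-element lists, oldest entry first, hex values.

Walk each access:
#0 VA=0x260883C (w,kernel):
  [0] read 0x2C idx=19: raw=0x2E007 flags P=1 W=1 U=1 S=0
  [1] read 0x2E idx=8: raw=0x2F007 flags P=1 W=1 U=1 S=0
  ⇒ phys 0x2F83C  [2 reads]
#1 VA=0x341A2D1 (w,kernel):
  [0] read 0x2C idx=26: raw=0x32007 flags P=1 W=1 U=1 S=0
  [1] read 0x32 idx=26: raw=0x36007 flags P=1 W=1 U=1 S=0
  ⇒ phys 0x362D1  [2 reads]
#2 VA=0xC117A5 (r,user):
  [0] read 0x2C idx=6: raw=0x39007 flags P=1 W=1 U=1 S=0
  [1] read 0x39 idx=17: raw=0x3A007 flags P=1 W=1 U=1 S=0
  ⇒ phys 0x3A7A5  [2 reads]
#3 VA=0x1A1DA37 (w,kernel):
  [0] read 0x2C idx=13: raw=0x3C007 flags P=1 W=1 U=1 S=0
  [1] read 0x3C idx=29: raw=0x40007 flags P=1 W=1 U=1 S=0
  ⇒ phys 0x40A37  [2 reads]
#4 VA=0xC117A5 (r,kernel):
  TLB hit vpn=0xC11 → PA=0x3A7A5
#5 VA=0x400023 (w,kernel):
  [0] read 0x2C idx=2: raw=0x66000 flags P=0 W=0 U=0 S=0
  → PAGE_NOT_PRESENT  (1 entries read)
#6 VA=0x3A189E2 (w,user):
  [0] read 0x2C idx=29: raw=0x41007 flags P=1 W=1 U=1 S=0
  [1] read 0x41 idx=24: raw=0x42007 flags P=1 W=1 U=1 S=0
  ⇒ phys 0x429E2  [2 reads]

TLB: [["0x2608", "0x2F"], ["0x341A", "0x36"], ["0x1A1D", "0x40"], ["0xC11", "0x3A"], ["0x3A18", "0x42"]]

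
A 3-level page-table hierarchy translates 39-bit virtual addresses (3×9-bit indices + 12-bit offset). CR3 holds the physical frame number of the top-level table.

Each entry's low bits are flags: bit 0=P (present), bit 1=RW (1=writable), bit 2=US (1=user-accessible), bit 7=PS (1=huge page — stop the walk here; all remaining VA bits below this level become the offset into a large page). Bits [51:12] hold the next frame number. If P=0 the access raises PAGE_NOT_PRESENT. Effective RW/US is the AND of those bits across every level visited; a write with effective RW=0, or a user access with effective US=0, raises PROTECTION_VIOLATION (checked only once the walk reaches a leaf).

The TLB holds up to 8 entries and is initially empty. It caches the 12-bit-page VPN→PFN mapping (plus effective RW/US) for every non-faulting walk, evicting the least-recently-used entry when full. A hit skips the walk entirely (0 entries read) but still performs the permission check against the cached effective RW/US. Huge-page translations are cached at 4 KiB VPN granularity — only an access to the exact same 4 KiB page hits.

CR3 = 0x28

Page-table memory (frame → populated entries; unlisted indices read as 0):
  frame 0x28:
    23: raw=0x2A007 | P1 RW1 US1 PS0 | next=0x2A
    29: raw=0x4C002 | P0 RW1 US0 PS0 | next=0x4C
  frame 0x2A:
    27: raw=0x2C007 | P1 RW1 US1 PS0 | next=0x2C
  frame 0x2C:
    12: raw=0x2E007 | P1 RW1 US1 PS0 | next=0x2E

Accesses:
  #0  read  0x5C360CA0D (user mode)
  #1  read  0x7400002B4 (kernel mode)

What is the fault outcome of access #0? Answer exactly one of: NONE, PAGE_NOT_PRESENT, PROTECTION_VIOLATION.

Per-access translation:
#0 VA=0x5C360CA0D (r,user):
  [0] read 0x28 idx=23: raw=0x2A007 flags P=1 W=1 U=1 S=0
  [1] read 0x2A idx=27: raw=0x2C007 flags P=1 W=1 U=1 S=0
  [2] read 0x2C idx=12: raw=0x2E007 flags P=1 W=1 U=1 S=0
  ✓ 0x2EA0D  — 3 lookups
#1 VA=0x7400002B4 (r,kernel):
  [0] read 0x28 idx=29: raw=0x4C002 flags P=0 W=1 U=0 S=0
  ⇒ fault: PAGE_NOT_PRESENT  — 1 lookups

Access #0 fault: NONE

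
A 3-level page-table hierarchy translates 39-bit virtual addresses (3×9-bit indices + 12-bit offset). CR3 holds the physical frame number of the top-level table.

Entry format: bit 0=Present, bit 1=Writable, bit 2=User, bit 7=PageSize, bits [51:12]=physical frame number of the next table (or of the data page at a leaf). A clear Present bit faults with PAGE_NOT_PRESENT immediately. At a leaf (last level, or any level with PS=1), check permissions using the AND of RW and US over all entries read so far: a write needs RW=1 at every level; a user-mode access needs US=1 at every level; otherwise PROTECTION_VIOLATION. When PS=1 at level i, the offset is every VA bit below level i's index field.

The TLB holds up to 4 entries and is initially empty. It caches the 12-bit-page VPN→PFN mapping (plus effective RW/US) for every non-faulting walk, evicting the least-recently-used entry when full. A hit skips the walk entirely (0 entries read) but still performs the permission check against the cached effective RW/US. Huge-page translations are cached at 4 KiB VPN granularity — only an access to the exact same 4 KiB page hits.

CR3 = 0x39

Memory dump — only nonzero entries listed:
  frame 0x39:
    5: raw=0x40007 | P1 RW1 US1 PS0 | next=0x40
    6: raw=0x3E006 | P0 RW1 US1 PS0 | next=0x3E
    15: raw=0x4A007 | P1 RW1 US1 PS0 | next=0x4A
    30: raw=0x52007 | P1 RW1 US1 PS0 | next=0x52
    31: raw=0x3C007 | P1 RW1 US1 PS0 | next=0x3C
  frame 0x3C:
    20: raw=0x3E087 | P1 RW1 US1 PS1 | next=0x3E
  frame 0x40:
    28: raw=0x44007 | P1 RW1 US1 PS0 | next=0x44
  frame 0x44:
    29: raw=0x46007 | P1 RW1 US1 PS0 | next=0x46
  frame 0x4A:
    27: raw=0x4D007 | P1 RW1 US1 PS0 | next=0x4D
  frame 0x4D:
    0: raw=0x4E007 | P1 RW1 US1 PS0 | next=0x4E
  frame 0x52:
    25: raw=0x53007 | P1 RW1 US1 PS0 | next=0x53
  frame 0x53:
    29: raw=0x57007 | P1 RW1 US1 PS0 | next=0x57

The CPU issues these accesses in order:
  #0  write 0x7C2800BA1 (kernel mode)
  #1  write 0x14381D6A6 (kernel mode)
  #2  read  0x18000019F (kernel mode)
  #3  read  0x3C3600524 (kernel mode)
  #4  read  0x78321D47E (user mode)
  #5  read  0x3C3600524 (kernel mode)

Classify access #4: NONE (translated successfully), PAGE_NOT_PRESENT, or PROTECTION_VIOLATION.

Per-access translation:
#0 VA=0x7C2800BA1 (w,kernel):
  lvl0: tbl 0x39, slot 31 ⇒ 0x3C007 (P1/RW1/US1/PS0)
  lvl1: tbl 0x3C, slot 20 ⇒ 0x3E087 (P1/RW1/US1/PS1)
  ⇒ phys 0x3EBA1 (huge @L1)  [2 reads]
#1 VA=0x14381D6A6 (w,kernel):
  lvl0: tbl 0x39, slot 5 ⇒ 0x40007 (P1/RW1/US1/PS0)
  lvl1: tbl 0x40, slot 28 ⇒ 0x44007 (P1/RW1/US1/PS0)
  lvl2: tbl 0x44, slot 29 ⇒ 0x46007 (P1/RW1/US1/PS0)
  ⇒ phys 0x466A6  [3 reads]
#2 VA=0x18000019F (r,kernel):
  lvl0: tbl 0x39, slot 6 ⇒ 0x3E006 (P0/RW1/US1/PS0)
  ✗ PAGE_NOT_PRESENT  [1 reads]
#3 VA=0x3C3600524 (r,kernel):
  lvl0: tbl 0x39, slot 15 ⇒ 0x4A007 (P1/RW1/US1/PS0)
  lvl1: tbl 0x4A, slot 27 ⇒ 0x4D007 (P1/RW1/US1/PS0)
  lvl2: tbl 0x4D, slot 0 ⇒ 0x4E007 (P1/RW1/US1/PS0)
  ⇒ phys 0x4E524  [3 reads]
#4 VA=0x78321D47E (r,user):
  lvl0: tbl 0x39, slot 30 ⇒ 0x52007 (P1/RW1/US1/PS0)
  lvl1: tbl 0x52, slot 25 ⇒ 0x53007 (P1/RW1/US1/PS0)
  lvl2: tbl 0x53, slot 29 ⇒ 0x57007 (P1/RW1/US1/PS0)
  ⇒ phys 0x5747E  [3 reads]
#5 VA=0x3C3600524 (r,kernel):
  TLB hit vpn=0x3C3600 → PA=0x4E524

Access #4 fault: NONE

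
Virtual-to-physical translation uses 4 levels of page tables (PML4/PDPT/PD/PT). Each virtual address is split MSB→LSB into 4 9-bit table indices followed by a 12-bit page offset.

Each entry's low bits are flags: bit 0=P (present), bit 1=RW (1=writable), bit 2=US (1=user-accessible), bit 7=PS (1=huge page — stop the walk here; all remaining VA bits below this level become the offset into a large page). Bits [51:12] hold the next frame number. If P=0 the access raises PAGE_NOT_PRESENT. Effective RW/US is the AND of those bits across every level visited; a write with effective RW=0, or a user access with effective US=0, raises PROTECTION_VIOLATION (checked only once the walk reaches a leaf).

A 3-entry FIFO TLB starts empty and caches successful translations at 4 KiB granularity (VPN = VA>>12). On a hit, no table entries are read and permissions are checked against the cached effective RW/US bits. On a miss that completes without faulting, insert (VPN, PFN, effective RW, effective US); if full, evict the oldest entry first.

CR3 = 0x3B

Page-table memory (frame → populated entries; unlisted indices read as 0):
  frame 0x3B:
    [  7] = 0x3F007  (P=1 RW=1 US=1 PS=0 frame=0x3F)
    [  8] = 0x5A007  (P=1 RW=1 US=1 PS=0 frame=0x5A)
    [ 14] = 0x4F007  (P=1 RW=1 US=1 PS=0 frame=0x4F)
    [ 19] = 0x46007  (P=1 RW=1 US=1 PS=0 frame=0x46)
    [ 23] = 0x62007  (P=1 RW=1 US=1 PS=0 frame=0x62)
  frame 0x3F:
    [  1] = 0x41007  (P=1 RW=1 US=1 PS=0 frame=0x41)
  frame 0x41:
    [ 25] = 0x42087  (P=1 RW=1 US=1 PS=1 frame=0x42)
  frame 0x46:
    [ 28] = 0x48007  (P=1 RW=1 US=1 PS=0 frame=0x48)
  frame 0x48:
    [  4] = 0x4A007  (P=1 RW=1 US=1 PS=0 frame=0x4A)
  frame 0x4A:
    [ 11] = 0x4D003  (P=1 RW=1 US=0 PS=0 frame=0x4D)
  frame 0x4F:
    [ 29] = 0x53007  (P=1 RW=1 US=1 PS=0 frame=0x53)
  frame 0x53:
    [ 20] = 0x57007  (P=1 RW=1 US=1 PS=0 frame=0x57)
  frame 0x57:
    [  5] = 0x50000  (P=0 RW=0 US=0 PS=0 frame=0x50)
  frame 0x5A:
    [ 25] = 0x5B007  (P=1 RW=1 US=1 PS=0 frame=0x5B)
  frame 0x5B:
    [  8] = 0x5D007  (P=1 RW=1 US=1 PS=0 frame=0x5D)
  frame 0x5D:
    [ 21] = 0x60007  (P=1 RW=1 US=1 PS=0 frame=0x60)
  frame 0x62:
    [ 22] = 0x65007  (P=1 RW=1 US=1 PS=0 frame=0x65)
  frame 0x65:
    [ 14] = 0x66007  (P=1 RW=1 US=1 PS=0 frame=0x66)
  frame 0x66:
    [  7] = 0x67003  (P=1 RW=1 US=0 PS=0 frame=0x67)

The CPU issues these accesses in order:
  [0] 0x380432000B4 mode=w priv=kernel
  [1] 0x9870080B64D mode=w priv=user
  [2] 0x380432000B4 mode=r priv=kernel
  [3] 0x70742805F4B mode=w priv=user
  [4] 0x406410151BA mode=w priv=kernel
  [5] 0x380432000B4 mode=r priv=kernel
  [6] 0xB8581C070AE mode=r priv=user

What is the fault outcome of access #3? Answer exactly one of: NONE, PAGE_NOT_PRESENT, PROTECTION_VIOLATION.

Trace:
#0 VA=0x380432000B4 (w,kernel):
  L0: frame=0x3B idx=7 entry=0x3F007 [P=1 RW=1 US=1 PS=0]
  L1: frame=0x3F idx=1 entry=0x41007 [P=1 RW=1 US=1 PS=0]
  L2: frame=0x41 idx=25 entry=0x42087 [P=1 RW=1 US=1 PS=1]
  → PA=0x420B4 (huge @L2)  (3 entries read)
#1 VA=0x9870080B64D (w,user):
  L0: frame=0x3B idx=19 entry=0x46007 [P=1 RW=1 US=1 PS=0]
  L1: frame=0x46 idx=28 entry=0x48007 [P=1 RW=1 US=1 PS=0]
  L2: frame=0x48 idx=4 entry=0x4A007 [P=1 RW=1 US=1 PS=0]
  L3: frame=0x4A idx=11 entry=0x4D003 [P=1 RW=1 US=0 PS=0]
  → PROTECTION_VIOLATION  (4 entries read)
#2 VA=0x380432000B4 (r,kernel):
  TLB hit vpn=0x38043200 → PA=0x420B4
#3 VA=0x70742805F4B (w,user):
  L0: frame=0x3B idx=14 entry=0x4F007 [P=1 RW=1 US=1 PS=0]
  L1: frame=0x4F idx=29 entry=0x53007 [P=1 RW=1 US=1 PS=0]
  L2: frame=0x53 idx=20 entry=0x57007 [P=1 RW=1 US=1 PS=0]
  L3: frame=0x57 idx=5 entry=0x50000 [P=0 RW=0 US=0 PS=0]
  → PAGE_NOT_PRESENT  (4 entries read)
#4 VA=0x406410151BA (w,kernel):
  L0: frame=0x3B idx=8 entry=0x5A007 [P=1 RW=1 US=1 PS=0]
  L1: frame=0x5A idx=25 entry=0x5B007 [P=1 RW=1 US=1 PS=0]
  L2: frame=0x5B idx=8 entry=0x5D007 [P=1 RW=1 US=1 PS=0]
  L3: frame=0x5D idx=21 entry=0x60007 [P=1 RW=1 US=1 PS=0]
  → PA=0x601BA  (4 entries read)
#5 VA=0x380432000B4 (r,kernel):
  TLB hit vpn=0x38043200 → PA=0x420B4
#6 VA=0xB8581C070AE (r,user):
  L0: frame=0x3B idx=23 entry=0x62007 [P=1 RW=1 US=1 PS=0]
  L1: frame=0x62 idx=22 entry=0x65007 [P=1 RW=1 US=1 PS=0]
  L2: frame=0x65 idx=14 entry=0x66007 [P=1 RW=1 US=1 PS=0]
  L3: frame=0x66 idx=7 entry=0x67003 [P=1 RW=1 US=0 PS=0]
  → PROTECTION_VIOLATION  (4 entries read)

Access #3 fault: PAGE_NOT_PRESENT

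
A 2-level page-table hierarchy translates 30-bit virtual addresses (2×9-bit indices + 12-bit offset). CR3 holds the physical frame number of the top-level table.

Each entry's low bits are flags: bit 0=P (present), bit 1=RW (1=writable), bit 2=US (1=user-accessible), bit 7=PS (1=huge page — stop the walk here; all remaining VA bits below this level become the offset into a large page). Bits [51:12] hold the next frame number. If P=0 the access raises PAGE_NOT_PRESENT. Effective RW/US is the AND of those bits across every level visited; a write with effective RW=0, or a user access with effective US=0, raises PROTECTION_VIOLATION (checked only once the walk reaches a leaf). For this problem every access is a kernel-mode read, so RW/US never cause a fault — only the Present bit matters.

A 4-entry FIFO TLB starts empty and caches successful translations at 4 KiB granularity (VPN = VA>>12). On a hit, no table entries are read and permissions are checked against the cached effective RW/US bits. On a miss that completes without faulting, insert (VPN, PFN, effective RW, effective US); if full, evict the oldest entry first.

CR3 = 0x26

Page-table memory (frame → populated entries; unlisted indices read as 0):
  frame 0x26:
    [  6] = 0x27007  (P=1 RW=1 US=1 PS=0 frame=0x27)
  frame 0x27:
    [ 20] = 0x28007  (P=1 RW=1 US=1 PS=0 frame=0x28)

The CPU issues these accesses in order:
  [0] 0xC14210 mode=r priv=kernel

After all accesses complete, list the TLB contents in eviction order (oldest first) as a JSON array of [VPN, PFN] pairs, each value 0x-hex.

Per-access translation:
#0 VA=0xC14210 (r,kernel):
  [0] read 0x26 idx=6: raw=0x27007 flags P=1 W=1 U=1 S=0
  [1] read 0x27 idx=20: raw=0x28007 flags P=1 W=1 U=1 S=0
  → PA=0x28210  (2 entries read)

TLB: [["0xC14", "0x28"]]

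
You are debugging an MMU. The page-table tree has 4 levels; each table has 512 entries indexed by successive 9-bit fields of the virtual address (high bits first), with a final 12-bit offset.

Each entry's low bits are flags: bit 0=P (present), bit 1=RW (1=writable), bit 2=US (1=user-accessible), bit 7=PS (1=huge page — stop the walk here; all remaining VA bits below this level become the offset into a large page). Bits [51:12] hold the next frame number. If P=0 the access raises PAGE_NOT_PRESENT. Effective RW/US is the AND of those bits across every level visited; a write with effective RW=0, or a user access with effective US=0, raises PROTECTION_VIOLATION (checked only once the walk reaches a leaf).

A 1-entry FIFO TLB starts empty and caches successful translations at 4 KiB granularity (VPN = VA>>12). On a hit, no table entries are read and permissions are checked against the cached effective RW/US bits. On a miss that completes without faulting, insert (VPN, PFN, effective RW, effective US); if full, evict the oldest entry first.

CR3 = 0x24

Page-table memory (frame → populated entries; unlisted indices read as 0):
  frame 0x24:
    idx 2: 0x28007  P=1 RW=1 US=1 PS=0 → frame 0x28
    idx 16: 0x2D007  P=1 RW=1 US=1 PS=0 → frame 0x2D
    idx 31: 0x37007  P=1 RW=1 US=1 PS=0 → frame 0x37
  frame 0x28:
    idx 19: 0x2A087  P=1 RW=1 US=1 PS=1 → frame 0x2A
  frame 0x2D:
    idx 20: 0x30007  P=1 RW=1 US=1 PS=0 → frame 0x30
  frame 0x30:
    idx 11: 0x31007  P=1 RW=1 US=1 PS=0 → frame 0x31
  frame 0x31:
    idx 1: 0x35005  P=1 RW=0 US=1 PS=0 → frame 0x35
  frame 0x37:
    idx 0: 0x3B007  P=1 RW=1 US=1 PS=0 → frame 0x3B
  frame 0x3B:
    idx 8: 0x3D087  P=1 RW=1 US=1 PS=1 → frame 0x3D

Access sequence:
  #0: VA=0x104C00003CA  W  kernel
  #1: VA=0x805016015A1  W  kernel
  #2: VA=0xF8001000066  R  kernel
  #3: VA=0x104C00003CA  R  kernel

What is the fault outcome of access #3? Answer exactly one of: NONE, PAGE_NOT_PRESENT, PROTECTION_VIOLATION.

Walk each access:
#0 VA=0x104C00003CA (w,kernel):
  L0 @0x24[2] → 0x28007  P=1,RW=1,US=1,PS=0
  L1 @0x28[19] → 0x2A087  P=1,RW=1,US=1,PS=1
  ⇒ phys 0x2A3CA (huge @L1)  [2 reads]
#1 VA=0x805016015A1 (w,kernel):
  L0 @0x24[16] → 0x2D007  P=1,RW=1,US=1,PS=0
  L1 @0x2D[20] → 0x30007  P=1,RW=1,US=1,PS=0
  L2 @0x30[11] → 0x31007  P=1,RW=1,US=1,PS=0
  L3 @0x31[1] → 0x35005  P=1,RW=0,US=1,PS=0
  → PROTECTION_VIOLATION  (4 entries read)
#2 VA=0xF8001000066 (r,kernel):
  L0 @0x24[31] → 0x37007  P=1,RW=1,US=1,PS=0
  L1 @0x37[0] → 0x3B007  P=1,RW=1,US=1,PS=0
  L2 @0x3B[8] → 0x3D087  P=1,RW=1,US=1,PS=1
  ⇒ phys 0x3D066 (huge @L2)  [3 reads]
#3 VA=0x104C00003CA (r,kernel):
  L0 @0x24[2] → 0x28007  P=1,RW=1,US=1,PS=0
  L1 @0x28[19] → 0x2A087  P=1,RW=1,US=1,PS=1
  ⇒ phys 0x2A3CA (huge @L1)  [2 reads]

Access #3 fault: NONE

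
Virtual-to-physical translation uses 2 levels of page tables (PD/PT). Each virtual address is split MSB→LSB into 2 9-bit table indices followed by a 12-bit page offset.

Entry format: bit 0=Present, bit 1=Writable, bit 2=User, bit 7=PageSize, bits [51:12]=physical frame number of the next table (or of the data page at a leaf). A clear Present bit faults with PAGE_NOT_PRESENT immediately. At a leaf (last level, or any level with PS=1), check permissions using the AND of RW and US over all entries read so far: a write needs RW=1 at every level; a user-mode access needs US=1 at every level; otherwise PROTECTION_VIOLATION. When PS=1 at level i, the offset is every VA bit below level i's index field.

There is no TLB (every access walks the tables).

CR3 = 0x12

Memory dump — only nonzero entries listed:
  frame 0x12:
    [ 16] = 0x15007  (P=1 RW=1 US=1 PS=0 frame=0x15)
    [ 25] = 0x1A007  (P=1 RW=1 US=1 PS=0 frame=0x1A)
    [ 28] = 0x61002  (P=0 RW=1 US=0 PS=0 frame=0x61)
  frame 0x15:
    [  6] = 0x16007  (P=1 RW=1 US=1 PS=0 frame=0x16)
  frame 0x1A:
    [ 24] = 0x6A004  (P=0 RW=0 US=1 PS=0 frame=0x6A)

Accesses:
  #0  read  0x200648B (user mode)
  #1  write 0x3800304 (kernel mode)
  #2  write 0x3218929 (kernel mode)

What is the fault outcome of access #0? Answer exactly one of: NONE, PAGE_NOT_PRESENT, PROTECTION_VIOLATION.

Walk each access:
#0 VA=0x200648B (r,user):
  [0] read 0x12 idx=16: raw=0x15007 flags P=1 W=1 U=1 S=0
  [1] read 0x15 idx=6: raw=0x16007 flags P=1 W=1 U=1 S=0
  → PA=0x1648B  (2 entries read)
#1 VA=0x3800304 (w,kernel):
  [0] read 0x12 idx=28: raw=0x61002 flags P=0 W=1 U=0 S=0
  ⇒ fault: PAGE_NOT_PRESENT  — 1 lookups
#2 VA=0x3218929 (w,kernel):
  [0] read 0x12 idx=25: raw=0x1A007 flags P=1 W=1 U=1 S=0
  [1] read 0x1A idx=24: raw=0x6A004 flags P=0 W=0 U=1 S=0
  ⇒ fault: PAGE_NOT_PRESENT  — 2 lookups

Access #0 fault: NONE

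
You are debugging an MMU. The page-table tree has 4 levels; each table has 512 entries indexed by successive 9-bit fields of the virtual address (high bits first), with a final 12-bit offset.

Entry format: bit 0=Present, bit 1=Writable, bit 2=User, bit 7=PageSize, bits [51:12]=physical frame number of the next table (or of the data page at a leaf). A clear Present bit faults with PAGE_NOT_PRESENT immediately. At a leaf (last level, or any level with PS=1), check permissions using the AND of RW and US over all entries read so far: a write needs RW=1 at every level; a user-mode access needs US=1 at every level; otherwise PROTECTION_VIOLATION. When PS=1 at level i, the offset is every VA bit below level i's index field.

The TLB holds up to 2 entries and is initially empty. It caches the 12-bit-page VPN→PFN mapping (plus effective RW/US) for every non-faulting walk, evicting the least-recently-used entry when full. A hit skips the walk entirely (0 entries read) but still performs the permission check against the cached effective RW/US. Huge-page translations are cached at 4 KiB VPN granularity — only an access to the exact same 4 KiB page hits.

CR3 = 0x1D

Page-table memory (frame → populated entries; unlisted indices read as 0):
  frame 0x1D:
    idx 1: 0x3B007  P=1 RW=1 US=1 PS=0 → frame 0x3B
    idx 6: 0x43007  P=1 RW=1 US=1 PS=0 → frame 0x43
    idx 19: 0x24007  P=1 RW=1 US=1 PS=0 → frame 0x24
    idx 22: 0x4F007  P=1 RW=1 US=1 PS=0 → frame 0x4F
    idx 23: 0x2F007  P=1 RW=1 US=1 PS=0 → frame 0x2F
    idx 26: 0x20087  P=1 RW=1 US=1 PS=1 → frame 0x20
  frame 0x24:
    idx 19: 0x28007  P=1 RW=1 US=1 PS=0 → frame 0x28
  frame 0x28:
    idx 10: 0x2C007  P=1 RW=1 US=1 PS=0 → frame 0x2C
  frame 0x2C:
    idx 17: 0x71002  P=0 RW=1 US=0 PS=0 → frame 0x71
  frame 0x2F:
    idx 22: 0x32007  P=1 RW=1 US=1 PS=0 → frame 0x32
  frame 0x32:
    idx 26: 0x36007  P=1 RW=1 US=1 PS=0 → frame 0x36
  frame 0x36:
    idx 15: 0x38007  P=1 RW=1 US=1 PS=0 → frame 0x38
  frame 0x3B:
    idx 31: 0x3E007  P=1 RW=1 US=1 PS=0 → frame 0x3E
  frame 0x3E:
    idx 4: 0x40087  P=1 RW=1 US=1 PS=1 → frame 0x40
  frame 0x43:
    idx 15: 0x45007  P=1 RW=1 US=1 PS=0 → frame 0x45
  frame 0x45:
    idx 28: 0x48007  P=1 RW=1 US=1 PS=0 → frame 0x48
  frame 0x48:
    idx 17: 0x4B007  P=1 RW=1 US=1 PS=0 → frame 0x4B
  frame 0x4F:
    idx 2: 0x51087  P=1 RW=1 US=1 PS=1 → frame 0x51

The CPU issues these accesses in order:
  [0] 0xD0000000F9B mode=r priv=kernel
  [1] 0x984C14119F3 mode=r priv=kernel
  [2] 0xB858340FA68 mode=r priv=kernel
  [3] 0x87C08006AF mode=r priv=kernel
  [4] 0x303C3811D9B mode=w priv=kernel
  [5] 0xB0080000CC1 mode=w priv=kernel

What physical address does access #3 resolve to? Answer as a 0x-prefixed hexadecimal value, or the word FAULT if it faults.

Per-access translation:
#0 VA=0xD0000000F9B (r,kernel):
  lvl0: tbl 0x1D, slot 26 ⇒ 0x20087 (P1/RW1/US1/PS1)
  ✓ 0x20F9B (huge @L0)  — 1 lookups
#1 VA=0x984C14119F3 (r,kernel):
  lvl0: tbl 0x1D, slot 19 ⇒ 0x24007 (P1/RW1/US1/PS0)
  lvl1: tbl 0x24, slot 19 ⇒ 0x28007 (P1/RW1/US1/PS0)
  lvl2: tbl 0x28, slot 10 ⇒ 0x2C007 (P1/RW1/US1/PS0)
  lvl3: tbl 0x2C, slot 17 ⇒ 0x71002 (P0/RW1/US0/PS0)
  ⇒ fault: PAGE_NOT_PRESENT  — 4 lookups
#2 VA=0xB858340FA68 (r,kernel):
  lvl0: tbl 0x1D, slot 23 ⇒ 0x2F007 (P1/RW1/US1/PS0)
  lvl1: tbl 0x2F, slot 22 ⇒ 0x32007 (P1/RW1/US1/PS0)
  lvl2: tbl 0x32, slot 26 ⇒ 0x36007 (P1/RW1/US1/PS0)
  lvl3: tbl 0x36, slot 15 ⇒ 0x38007 (P1/RW1/US1/PS0)
  ✓ 0x38A68  — 4 lookups
#3 VA=0x87C08006AF (r,kernel):
  lvl0: tbl 0x1D, slot 1 ⇒ 0x3B007 (P1/RW1/US1/PS0)
  lvl1: tbl 0x3B, slot 31 ⇒ 0x3E007 (P1/RW1/US1/PS0)
  lvl2: tbl 0x3E, slot 4 ⇒ 0x40087 (P1/RW1/US1/PS1)
  ✓ 0x406AF (huge @L2)  — 3 lookups
#4 VA=0x303C3811D9B (w,kernel):
  lvl0: tbl 0x1D, slot 6 ⇒ 0x43007 (P1/RW1/US1/PS0)
  lvl1: tbl 0x43, slot 15 ⇒ 0x45007 (P1/RW1/US1/PS0)
  lvl2: tbl 0x45, slot 28 ⇒ 0x48007 (P1/RW1/US1/PS0)
  lvl3: tbl 0x48, slot 17 ⇒ 0x4B007 (P1/RW1/US1/PS0)
  ✓ 0x4BD9B  — 4 lookups
#5 VA=0xB0080000CC1 (w,kernel):
  lvl0: tbl 0x1D, slot 22 ⇒ 0x4F007 (P1/RW1/US1/PS0)
  lvl1: tbl 0x4F, slot 2 ⇒ 0x51087 (P1/RW1/US1/PS1)
  ✓ 0x51CC1 (huge @L1)  — 2 lookups

Access #3 PA: 0x406AF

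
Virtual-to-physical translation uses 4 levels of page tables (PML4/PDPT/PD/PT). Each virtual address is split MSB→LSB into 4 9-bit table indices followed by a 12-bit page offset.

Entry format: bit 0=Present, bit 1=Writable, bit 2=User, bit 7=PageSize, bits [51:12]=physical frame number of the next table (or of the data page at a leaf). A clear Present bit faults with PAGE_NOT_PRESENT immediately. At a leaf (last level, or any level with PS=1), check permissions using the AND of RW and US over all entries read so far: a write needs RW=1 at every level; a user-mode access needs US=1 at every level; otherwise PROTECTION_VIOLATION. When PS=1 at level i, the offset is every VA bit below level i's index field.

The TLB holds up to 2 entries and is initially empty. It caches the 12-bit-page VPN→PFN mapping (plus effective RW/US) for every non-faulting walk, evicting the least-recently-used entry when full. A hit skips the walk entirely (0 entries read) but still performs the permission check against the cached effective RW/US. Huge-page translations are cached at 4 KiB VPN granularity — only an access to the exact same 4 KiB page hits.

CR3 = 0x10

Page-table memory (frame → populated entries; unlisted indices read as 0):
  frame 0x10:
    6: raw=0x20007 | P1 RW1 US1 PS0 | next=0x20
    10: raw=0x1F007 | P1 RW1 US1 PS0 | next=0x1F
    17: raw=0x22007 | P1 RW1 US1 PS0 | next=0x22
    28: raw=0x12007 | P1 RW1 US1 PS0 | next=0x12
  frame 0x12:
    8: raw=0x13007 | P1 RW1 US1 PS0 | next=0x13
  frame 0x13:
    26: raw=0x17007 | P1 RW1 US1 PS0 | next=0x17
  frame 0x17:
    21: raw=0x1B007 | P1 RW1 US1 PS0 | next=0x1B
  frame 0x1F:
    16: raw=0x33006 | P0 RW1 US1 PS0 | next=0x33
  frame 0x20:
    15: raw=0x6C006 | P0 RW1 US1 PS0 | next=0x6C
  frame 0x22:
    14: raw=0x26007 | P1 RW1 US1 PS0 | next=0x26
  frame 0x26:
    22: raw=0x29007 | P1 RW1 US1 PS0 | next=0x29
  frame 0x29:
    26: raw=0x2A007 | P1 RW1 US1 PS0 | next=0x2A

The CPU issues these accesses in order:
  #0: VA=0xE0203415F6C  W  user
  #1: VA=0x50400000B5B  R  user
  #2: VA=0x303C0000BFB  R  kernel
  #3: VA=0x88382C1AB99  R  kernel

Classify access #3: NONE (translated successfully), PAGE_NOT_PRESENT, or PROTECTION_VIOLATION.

Walk each access:
#0 VA=0xE0203415F6C (w,user):
  L0: frame=0x10 idx=28 entry=0x12007 [P=1 RW=1 US=1 PS=0]
  L1: frame=0x12 idx=8 entry=0x13007 [P=1 RW=1 US=1 PS=0]
  L2: frame=0x13 idx=26 entry=0x17007 [P=1 RW=1 US=1 PS=0]
  L3: frame=0x17 idx=21 entry=0x1B007 [P=1 RW=1 US=1 PS=0]
  → PA=0x1BF6C  (4 entries read)
#1 VA=0x50400000B5B (r,user):
  L0: frame=0x10 idx=10 entry=0x1F007 [P=1 RW=1 US=1 PS=0]
  L1: frame=0x1F idx=16 entry=0x33006 [P=0 RW=1 US=1 PS=0]
  ✗ PAGE_NOT_PRESENT  [2 reads]
#2 VA=0x303C0000BFB (r,kernel):
  L0: frame=0x10 idx=6 entry=0x20007 [P=1 RW=1 US=1 PS=0]
  L1: frame=0x20 idx=15 entry=0x6C006 [P=0 RW=1 US=1 PS=0]
  ✗ PAGE_NOT_PRESENT  [2 reads]
#3 VA=0x88382C1AB99 (r,kernel):
  L0: frame=0x10 idx=17 entry=0x22007 [P=1 RW=1 US=1 PS=0]
  L1: frame=0x22 idx=14 entry=0x26007 [P=1 RW=1 US=1 PS=0]
  L2: frame=0x26 idx=22 entry=0x29007 [P=1 RW=1 US=1 PS=0]
  L3: frame=0x29 idx=26 entry=0x2A007 [P=1 RW=1 US=1 PS=0]
  → PA=0x2AB99  (4 entries read)

Access #3 fault: NONE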